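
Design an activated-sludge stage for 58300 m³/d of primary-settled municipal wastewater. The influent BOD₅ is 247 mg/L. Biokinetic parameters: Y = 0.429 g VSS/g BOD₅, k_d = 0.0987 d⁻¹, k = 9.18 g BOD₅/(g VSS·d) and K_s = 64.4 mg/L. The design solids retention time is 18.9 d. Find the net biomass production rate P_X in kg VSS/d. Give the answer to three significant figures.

P_X ≈ 2130 kg VSS/d

Effluent substrate depends only on kinetics and SRT: S = K_s(1 + k_d θ_c) / [θ_c(Yk − k_d) − 1] = 64.4 × (1 + 0.0987 × 18.9) / [18.9 × (0.429 × 9.18 − 0.0987) − 1] = 184.5 / 71.57 = 2.578 mg/L.
Observed yield with endogenous decay: Y_obs = Y / (1 + k_d·θ_c) = 0.429 / (1 + 0.0987 × 18.9) = 0.429 / 2.865 = 0.1497 g VSS/g BOD₅.
Mass of BOD₅ removed per day: Q(S₀ − S) = 58300 × 244.4 g/m³ = 14250 kg/d.
So the net sludge growth is P_X = 0.1497 × 14250 = 2133 kg VSS/d.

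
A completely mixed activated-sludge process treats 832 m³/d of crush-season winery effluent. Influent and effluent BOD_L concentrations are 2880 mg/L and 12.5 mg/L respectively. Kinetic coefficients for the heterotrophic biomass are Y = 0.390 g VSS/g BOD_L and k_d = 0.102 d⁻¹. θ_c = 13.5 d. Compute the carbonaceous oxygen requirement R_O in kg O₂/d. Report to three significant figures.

R_O ≈ 1830 kg O₂/d

The observed yield is Y_obs = Y/(1 + k_d·θ_c) = 0.390 / (1 + 0.102 × 13.5) = 0.390 / 2.377 = 0.1641 g VSS per g BOD_L removed.
Mass of BOD_L removed per day: Q(S₀ − S) = 832 × 2868 g/m³ = 2386 kg/d.
Net sludge production P_X = 0.1641 × 2386 = 391.4 kg VSS/d.
R_O = Q·ΔS − 1.42 P_X = 2386 − 555.8 = 1830 kg O₂/d.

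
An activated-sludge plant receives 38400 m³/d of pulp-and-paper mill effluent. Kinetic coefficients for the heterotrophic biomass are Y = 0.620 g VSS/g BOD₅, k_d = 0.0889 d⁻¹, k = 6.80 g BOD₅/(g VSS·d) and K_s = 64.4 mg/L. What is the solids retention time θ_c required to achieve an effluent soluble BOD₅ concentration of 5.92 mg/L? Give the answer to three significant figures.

θ_c ≈ 3.76 d

From 1/θ_c = Y·k·S/(K_s + S) − k_d: Y·k·S/(K_s+S) = 0.620 × 6.80 × 5.92 / (64.4 + 5.92) = 0.3549 d⁻¹.
Then 1/θ_c = μ − k_d = 0.3549 − 0.0889 = 0.2660 d⁻¹, giving θ_c = 3.759 d.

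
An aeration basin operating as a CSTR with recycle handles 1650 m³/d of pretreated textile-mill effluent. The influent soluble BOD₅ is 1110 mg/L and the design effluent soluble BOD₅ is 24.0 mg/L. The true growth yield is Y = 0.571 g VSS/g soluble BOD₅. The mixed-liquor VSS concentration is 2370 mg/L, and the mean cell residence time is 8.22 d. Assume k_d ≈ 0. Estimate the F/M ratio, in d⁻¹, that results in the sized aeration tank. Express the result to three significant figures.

F/M ≈ 0.218 d⁻¹

V·X = Y·Q·ΔS·θ_c gives V = 0.571 × 1650 × (1110 − 24.0) × 8.22 / 2370 = 3549 m³.
F/M = Q·S₀ / (V·X) = 1650 × 1110 / (3549 × 2370) = 0.2178 g soluble BOD₅·(g VSS·d)⁻¹.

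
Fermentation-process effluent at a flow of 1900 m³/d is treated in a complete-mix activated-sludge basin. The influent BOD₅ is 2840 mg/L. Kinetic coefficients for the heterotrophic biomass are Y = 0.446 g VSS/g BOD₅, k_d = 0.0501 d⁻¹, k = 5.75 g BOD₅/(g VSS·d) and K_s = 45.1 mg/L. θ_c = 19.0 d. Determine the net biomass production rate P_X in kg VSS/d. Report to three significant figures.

P_X ≈ 1230 kg VSS/d

For a completely mixed reactor with recycle the Lawrence–McCarty relation gives S = K_s·(1 + k_d·θ_c) / [θ_c·(Y·k − k_d) − 1] = 45.1 × (1 + 0.0501 × 19.0) / [19.0 × (0.446 × 5.75 − 0.0501) − 1] = 88.03 / 46.77 = 1.882 mg/L.
Correct the yield for decay: Y_obs = Y/(1 + k_d θ_c) = 0.446 / (1 + 0.0501 × 19.0) = 0.446 / 1.952 = 0.2285.
Substrate removed = Q·(S₀ − S) = 1900 m³/d × (2840 − 1.88) g/m³ = 5.39×10^6 g/d = 5392 kg/d.
So the net sludge growth is P_X = 0.2285 × 5392 = 1232 kg VSS/d.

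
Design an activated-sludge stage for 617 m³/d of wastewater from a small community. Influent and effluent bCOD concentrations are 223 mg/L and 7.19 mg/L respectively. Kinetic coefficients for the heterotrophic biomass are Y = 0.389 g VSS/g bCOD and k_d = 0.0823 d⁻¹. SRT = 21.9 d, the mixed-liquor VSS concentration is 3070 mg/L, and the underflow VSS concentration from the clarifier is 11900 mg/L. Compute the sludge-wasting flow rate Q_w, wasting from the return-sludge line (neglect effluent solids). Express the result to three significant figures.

Q_w ≈ 1.55 m³/d

From the SRT design equation V = Y Q (S₀−S) θ_c / [X (1 + k_d θ_c)] = 0.389 × 617 × (223 − 7.19) × 21.9 / [3070 × (1 + 0.0823 × 21.9)] = 1.13×10^6 / 8603 = 131.9 m³.
Wasting from the return line (neglecting effluent solids): Q_w = V·X / (θ_c·X_r) = 131.9 × 3070 / (21.9 × 11900) = 1.553 m³/d.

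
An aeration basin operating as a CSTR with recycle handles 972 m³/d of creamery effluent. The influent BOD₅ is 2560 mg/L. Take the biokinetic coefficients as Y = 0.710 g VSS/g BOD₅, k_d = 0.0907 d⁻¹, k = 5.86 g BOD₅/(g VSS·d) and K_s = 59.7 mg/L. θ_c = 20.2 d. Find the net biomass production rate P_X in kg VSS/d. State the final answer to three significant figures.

Effluent substrate depends only on kinetics and SRT: S = K_s(1 + k_d θ_c) / [θ_c(Yk − k_d) − 1] = 59.7 × (1 + 0.0907 × 20.2) / [20.2 × (0.710 × 5.86 − 0.0907) − 1] = 169.1 / 81.21 = 2.082 mg/L.
The observed yield is Y_obs = Y/(1 + k_d·θ_c) = 0.710 / (1 + 0.0907 × 20.2) = 0.710 / 2.832 = 0.2507 g VSS per g BOD₅ removed.
ΔS = 2560 − 2.08 = 2558 mg/L, so the substrate removal rate is 972 × 2558/1000 = 2486 kg BOD₅/d.
Biomass produced: P_X = Y_obs·Q·ΔS = 0.2507 × 2486 ≈ 623.3 kg VSS/d.

P_X ≈ 623 kg VSS/d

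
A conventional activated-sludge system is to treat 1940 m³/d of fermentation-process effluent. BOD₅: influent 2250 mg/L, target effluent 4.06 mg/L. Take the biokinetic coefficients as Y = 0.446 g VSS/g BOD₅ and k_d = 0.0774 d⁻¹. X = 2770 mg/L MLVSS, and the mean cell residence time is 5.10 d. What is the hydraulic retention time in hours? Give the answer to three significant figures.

τ ≈ 31.7 h

From the SRT design equation V = Y Q (S₀−S) θ_c / [X (1 + k_d θ_c)] = 0.446 × 1940 × (2250 − 4.06) × 5.10 / [2770 × (1 + 0.0774 × 5.10)] = 9.91×10^6 / 3863 = 2565 m³.
HRT = V/Q = 2565 m³ / 1940 m³·d⁻¹ = 1.322 d × 24 = 31.74 h.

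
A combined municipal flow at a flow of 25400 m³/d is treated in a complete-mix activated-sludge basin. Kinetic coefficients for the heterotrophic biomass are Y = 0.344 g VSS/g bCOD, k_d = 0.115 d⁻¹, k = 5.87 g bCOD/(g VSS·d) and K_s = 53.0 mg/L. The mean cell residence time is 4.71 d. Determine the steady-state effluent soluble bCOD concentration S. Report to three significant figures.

S ≈ 10.3 mg/L

From the Monod/SRT balance for a CMAS, S = K_s·(1+k_d θ_c)/[θ_c·(Y k − k_d) − 1] = 53.0 × (1 + 0.115 × 4.71) / [4.71 × (0.344 × 5.87 − 0.115) − 1] = 81.71 / 7.969 = 10.25 mg/L.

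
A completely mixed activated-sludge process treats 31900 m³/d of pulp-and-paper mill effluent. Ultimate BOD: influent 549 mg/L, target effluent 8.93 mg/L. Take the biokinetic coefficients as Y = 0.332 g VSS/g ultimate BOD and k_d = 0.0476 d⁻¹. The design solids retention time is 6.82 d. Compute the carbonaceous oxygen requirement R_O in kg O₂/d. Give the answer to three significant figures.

R_O ≈ 11100 kg O₂/d

Y_obs = Y / (1 + k_d θ_c) = 0.332 / (1 + 0.0476 × 6.82) = 0.332 / 1.325 = 0.2506.
Q·(S₀ − S) = 31900 × (549 − 8.93) × 10⁻³ = 17228 kg/d removed.
Net sludge production P_X = 0.2506 × 17228 = 4318 kg VSS/d.
R_O = Q·ΔS − 1.42 P_X = 17228 − 6132 = 11097 kg O₂/d.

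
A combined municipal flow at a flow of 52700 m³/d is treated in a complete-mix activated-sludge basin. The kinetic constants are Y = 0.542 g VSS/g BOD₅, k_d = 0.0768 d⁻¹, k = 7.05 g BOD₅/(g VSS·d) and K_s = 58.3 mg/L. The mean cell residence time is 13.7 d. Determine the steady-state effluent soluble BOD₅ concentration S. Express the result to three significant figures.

S ≈ 2.38 mg/L

For a completely mixed reactor with recycle the Lawrence–McCarty relation gives S = K_s·(1 + k_d·θ_c) / [θ_c·(Y·k − k_d) − 1] = 58.3 × (1 + 0.0768 × 13.7) / [13.7 × (0.542 × 7.05 − 0.0768) − 1] = 119.6 / 50.30 = 2.379 mg/L.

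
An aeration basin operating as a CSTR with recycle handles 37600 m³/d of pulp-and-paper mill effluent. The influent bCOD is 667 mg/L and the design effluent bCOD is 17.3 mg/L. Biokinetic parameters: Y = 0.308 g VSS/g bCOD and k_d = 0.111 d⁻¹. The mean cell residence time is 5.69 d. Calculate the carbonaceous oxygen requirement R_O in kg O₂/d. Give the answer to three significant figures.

The observed yield is Y_obs = Y/(1 + k_d·θ_c) = 0.308 / (1 + 0.111 × 5.69) = 0.308 / 1.632 = 0.1888 g VSS per g bCOD removed.
Substrate removed = Q·(S₀ − S) = 37600 m³/d × (667 − 17.3) g/m³ = 2.44×10^7 g/d = 24429 kg/d.
Net sludge production P_X = 0.1888 × 24429 = 4611 kg VSS/d.
R_O = Q·(S₀ − S) − 1.42·P_X = 24429 − 1.42 × 4611 = 17880 kg O₂/d.

R_O ≈ 17900 kg O₂/d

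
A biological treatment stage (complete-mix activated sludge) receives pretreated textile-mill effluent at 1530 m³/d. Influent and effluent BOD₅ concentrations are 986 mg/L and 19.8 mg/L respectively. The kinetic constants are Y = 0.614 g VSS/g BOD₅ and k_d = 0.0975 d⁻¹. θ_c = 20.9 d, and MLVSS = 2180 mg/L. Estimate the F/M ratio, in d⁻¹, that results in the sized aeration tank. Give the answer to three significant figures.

F/M ≈ 0.242 d⁻¹

Rearranging the biomass balance for a CMAS with decay, V = Y·Q·ΔS·θ_c / [X·(1+k_d θ_c)] = 0.614 × 1530 × (986 − 19.8) × 20.9 / [2180 × (1 + 0.0975 × 20.9)] = 1.9×10^7 / 6622 = 2865 m³.
Food-to-microorganism ratio F/M = Q S₀ / (V X) = 1530 × 986 / (2865 × 2180) = 0.2416 d⁻¹.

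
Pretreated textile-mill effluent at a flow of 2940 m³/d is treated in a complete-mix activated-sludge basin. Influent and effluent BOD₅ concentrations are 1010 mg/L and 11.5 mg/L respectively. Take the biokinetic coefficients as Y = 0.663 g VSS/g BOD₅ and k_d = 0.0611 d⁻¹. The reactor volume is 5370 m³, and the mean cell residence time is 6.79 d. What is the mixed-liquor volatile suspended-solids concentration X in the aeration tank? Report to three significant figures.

X ≈ 1740 mg/L

Solving the biomass balance for X: X = Y Q (S₀−S) θ_c / [V (1+k_d θ_c)] = 0.663 × 2940 × (1010 − 11.5) × 6.79 / [5370 × (1 + 0.0611 × 6.79)] = 1739 mg/L.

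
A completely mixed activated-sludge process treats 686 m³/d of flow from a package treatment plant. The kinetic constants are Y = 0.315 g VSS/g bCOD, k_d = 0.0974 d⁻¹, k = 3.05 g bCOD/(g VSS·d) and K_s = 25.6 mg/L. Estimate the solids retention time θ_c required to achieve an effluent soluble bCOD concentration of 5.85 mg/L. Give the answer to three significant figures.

At the target effluent, Y k S/(K_s+S) = 0.315×3.05×5.85/31.45 = 0.1787 d⁻¹.
Then 1/θ_c = μ − k_d = 0.1787 − 0.0974 = 0.08131 d⁻¹, giving θ_c = 12.30 d.

θ_c ≈ 12.3 d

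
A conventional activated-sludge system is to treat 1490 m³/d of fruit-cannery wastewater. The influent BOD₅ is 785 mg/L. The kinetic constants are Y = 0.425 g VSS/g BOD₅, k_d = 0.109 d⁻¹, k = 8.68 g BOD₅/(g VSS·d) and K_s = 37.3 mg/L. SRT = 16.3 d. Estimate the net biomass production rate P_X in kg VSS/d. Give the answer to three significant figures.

P_X ≈ 179 kg VSS/d

Effluent substrate depends only on kinetics and SRT: S = K_s(1 + k_d θ_c) / [θ_c(Yk − k_d) − 1] = 37.3 × (1 + 0.109 × 16.3) / [16.3 × (0.425 × 8.68 − 0.109) − 1] = 103.6 / 57.35 = 1.806 mg/L.
Y_obs = Y / (1 + k_d θ_c) = 0.425 / (1 + 0.109 × 16.3) = 0.425 / 2.777 = 0.1531.
Q·(S₀ − S) = 1490 × (785 − 1.81) × 10⁻³ = 1167 kg/d removed.
P_X = Y_obs · Q(S₀ − S) = 0.1531 × 1167 = 178.6 kg VSS/d.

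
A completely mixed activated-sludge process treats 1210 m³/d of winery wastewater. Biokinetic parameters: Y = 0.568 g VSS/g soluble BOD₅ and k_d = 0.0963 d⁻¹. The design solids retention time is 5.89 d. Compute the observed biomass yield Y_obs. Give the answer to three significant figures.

Y_obs ≈ 0.362 g VSS/g soluble BOD₅

Correct the yield for decay: Y_obs = Y/(1 + k_d θ_c) = 0.568 / (1 + 0.0963 × 5.89) = 0.568 / 1.567 = 0.3624.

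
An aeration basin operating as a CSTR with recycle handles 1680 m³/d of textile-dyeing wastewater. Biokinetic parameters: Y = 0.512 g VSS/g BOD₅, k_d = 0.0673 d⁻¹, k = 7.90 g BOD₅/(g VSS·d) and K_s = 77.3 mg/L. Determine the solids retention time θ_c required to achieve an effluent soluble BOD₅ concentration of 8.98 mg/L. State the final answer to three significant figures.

At the target effluent, Y k S/(K_s+S) = 0.512×7.90×8.98/86.28 = 0.4210 d⁻¹.
θ_c = 1/(μ − k_d) = 1/(0.4210 − 0.0673) = 1/0.3537 = 2.827 d.

θ_c ≈ 2.83 d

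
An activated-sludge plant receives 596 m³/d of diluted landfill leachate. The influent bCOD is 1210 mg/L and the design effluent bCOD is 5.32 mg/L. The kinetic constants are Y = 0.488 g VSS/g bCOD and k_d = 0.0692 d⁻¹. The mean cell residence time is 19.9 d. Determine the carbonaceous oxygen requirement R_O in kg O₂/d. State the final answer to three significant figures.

The observed yield is Y_obs = Y/(1 + k_d·θ_c) = 0.488 / (1 + 0.0692 × 19.9) = 0.488 / 2.377 = 0.2053 g VSS per g bCOD removed.
Q·(S₀ − S) = 596 × (1210 − 5.32) × 10⁻³ = 718.0 kg/d removed.
P_X = Y_obs·Q·(S₀ − S) = 0.2053 × 718.0 = 147.4 kg VSS/d.
Carbonaceous O₂ demand = substrate oxidised − cell-mass equivalent = 718.0 − 1.42 × 147.4 = 508.7 kg O₂/d.

R_O ≈ 509 kg O₂/d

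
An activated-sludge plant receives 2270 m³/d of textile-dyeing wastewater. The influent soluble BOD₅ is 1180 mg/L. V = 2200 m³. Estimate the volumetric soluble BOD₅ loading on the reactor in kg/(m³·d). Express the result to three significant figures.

L_v = Q S₀ / V = 2270 × 1180 × 10⁻³ / 2200 = 1.218 kg/(m³·d).

L_v ≈ 1.22 kg soluble BOD₅/(m³·d)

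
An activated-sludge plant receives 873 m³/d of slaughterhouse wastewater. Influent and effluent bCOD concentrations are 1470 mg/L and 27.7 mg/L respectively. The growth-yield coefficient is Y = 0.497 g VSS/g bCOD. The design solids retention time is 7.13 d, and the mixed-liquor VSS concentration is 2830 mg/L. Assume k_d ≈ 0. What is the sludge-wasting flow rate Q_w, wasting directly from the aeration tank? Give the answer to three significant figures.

V·X = Y·Q·ΔS·θ_c gives V = 0.497 × 873 × (1470 − 27.7) × 7.13 / 2830 = 1577 m³.
Wasting from the aeration tank: Q_w = V / θ_c = 1577 / 7.13 = 221.1 m³/d.

Q_w ≈ 221 m³/d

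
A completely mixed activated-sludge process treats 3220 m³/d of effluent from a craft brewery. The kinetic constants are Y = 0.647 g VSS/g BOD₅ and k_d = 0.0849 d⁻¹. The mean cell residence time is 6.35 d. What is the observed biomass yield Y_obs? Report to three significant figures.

Y_obs ≈ 0.420 g VSS/g BOD₅

Correct the yield for decay: Y_obs = Y/(1 + k_d θ_c) = 0.647 / (1 + 0.0849 × 6.35) = 0.647 / 1.539 = 0.4204.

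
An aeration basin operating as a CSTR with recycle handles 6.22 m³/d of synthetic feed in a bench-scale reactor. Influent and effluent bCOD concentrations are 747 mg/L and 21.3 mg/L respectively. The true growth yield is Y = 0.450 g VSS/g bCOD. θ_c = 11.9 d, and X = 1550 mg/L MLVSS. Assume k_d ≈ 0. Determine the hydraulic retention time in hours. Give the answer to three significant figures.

V·X = Y·Q·ΔS·θ_c gives V = 0.450 × 6.22 × (747 − 21.3) × 11.9 / 1550 = 15.59 m³.
Hydraulic retention time τ = V/Q = 15.59 / 6.22 = 2.507 d = 60.17 h.

τ ≈ 60.2 h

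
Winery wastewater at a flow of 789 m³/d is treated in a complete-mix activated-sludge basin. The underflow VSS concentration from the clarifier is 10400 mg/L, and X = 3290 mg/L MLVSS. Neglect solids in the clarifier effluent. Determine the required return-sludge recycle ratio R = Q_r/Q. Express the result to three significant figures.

Solids balance on the clarifier gives (1+R)X = R·X_r, so R = X/(X_r − X) = 3290 / (10400 − 3290) = 0.4627.

R ≈ 0.463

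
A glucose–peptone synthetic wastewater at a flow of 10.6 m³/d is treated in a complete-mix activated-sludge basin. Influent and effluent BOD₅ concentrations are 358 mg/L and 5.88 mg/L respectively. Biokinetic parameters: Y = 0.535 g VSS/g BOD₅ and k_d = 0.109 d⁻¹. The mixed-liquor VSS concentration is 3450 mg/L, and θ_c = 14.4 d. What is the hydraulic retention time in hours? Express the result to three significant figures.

τ ≈ 7.34 h

Steady-state biomass mass balance: V·X·(1 + k_d·θ_c) = Y·Q·(S₀ − S)·θ_c, so V = 0.535 × 10.6 × (358 − 5.88) × 14.4 / [3450 × (1 + 0.109 × 14.4)] = 2.88×10^4 / 8865 = 3.244 m³.
τ = V/Q = 3.244/10.6 = 0.3060 d, or 7.344 h.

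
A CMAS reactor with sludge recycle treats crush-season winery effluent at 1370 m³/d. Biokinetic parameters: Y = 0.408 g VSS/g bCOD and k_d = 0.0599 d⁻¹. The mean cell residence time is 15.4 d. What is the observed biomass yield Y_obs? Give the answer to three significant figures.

Correct the yield for decay: Y_obs = Y/(1 + k_d θ_c) = 0.408 / (1 + 0.0599 × 15.4) = 0.408 / 1.922 = 0.2122.

Y_obs ≈ 0.212 g VSS/g bCOD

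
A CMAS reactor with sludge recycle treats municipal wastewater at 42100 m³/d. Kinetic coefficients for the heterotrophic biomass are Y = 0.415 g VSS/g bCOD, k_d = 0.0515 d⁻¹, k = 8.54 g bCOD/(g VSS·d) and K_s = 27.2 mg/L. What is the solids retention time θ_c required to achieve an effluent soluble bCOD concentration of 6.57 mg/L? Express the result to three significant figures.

Specific growth rate at S = 6.57 mg/L: μ = YkS/(K_s+S) = 0.415·8.54·6.57/(27.2+6.57) = 0.6895 d⁻¹.
1/θ_c = 0.6895 − 0.0515 = 0.6380 d⁻¹, so θ_c = 1.567 d.

θ_c ≈ 1.57 d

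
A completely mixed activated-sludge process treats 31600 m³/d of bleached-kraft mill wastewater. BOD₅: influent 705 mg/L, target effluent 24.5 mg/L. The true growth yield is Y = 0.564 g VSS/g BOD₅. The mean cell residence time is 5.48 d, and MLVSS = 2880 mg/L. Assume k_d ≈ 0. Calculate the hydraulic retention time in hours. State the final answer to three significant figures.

With k_d = 0 the design equation reduces to V = Y Q (S₀−S) θ_c / X = 0.564 × 31600 × (705 − 24.5) × 5.48 / 2880 = 23077 m³.
τ = V/Q = 23077/31600 = 0.7303 d, or 17.53 h.

τ ≈ 17.5 h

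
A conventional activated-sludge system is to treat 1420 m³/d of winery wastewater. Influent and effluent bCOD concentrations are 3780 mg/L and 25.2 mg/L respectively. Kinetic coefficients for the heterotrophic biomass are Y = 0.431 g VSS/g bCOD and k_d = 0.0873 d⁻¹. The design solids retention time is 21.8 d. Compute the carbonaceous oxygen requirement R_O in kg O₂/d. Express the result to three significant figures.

Correct the yield for decay: Y_obs = Y/(1 + k_d θ_c) = 0.431 / (1 + 0.0873 × 21.8) = 0.431 / 2.903 = 0.1485.
Mass of bCOD removed per day: Q(S₀ − S) = 1420 × 3755 g/m³ = 5332 kg/d.
Net sludge production P_X = 0.1485 × 5332 = 791.6 kg VSS/d.
R_O = Q·(S₀ − S) − 1.42·P_X = 5332 − 1.42 × 791.6 = 4208 kg O₂/d.

R_O ≈ 4210 kg O₂/d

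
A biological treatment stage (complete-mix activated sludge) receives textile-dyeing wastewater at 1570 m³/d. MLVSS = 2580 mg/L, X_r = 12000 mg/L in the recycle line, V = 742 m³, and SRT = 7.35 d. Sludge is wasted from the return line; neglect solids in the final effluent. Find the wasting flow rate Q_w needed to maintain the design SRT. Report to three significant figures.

Q_w ≈ 21.7 m³/d

Q_w = (V·X)/(θ_c X_r) = 742.0 × 2580 / (7.35 × 12000) = 21.70 m³/d.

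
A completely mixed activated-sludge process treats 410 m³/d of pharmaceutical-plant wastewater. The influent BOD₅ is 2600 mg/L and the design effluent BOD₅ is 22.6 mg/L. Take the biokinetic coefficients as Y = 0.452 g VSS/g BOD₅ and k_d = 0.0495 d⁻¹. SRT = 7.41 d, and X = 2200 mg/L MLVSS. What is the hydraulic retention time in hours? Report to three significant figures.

τ ≈ 68.9 h

Rearranging the biomass balance for a CMAS with decay, V = Y·Q·ΔS·θ_c / [X·(1+k_d θ_c)] = 0.452 × 410 × (2600 − 22.6) × 7.41 / [2200 × (1 + 0.0495 × 7.41)] = 3.54×10^6 / 3007 = 1177 m³.
τ = V/Q = 1177/410 = 2.871 d, or 68.90 h.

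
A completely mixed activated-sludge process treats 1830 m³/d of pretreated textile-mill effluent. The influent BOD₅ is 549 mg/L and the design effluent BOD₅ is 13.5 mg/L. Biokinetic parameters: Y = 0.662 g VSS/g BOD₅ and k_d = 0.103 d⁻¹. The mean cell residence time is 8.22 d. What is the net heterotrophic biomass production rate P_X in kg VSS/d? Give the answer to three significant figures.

P_X ≈ 351 kg VSS/d

The observed yield is Y_obs = Y/(1 + k_d·θ_c) = 0.662 / (1 + 0.103 × 8.22) = 0.662 / 1.847 = 0.3585 g VSS per g BOD₅ removed.
Q·(S₀ − S) = 1830 × (549 − 13.5) × 10⁻³ = 980.0 kg/d removed.
Net biomass production P_X = Y_obs × Q·(S₀ − S) = 0.3585 × 980.0 = 351.3 kg VSS/d.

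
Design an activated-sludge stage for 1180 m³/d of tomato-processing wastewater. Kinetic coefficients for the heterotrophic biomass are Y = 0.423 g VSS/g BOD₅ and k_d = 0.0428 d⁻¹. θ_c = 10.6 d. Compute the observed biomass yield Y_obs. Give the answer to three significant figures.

The observed yield is Y_obs = Y/(1 + k_d·θ_c) = 0.423 / (1 + 0.0428 × 10.6) = 0.423 / 1.454 = 0.2910 g VSS per g BOD₅ removed.

Y_obs ≈ 0.291 g VSS/g BOD₅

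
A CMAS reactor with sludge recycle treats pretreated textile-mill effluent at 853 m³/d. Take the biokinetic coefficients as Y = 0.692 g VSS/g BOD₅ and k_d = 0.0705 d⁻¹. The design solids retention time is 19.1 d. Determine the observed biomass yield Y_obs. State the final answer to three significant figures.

Correct the yield for decay: Y_obs = Y/(1 + k_d θ_c) = 0.692 / (1 + 0.0705 × 19.1) = 0.692 / 2.347 = 0.2949.

Y_obs ≈ 0.295 g VSS/g BOD₅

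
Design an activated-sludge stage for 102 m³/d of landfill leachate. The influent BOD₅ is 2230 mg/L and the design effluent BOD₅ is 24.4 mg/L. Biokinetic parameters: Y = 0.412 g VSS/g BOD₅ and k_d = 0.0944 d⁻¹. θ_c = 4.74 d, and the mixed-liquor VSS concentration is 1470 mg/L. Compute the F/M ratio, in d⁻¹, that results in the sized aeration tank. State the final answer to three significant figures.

From the SRT design equation V = Y Q (S₀−S) θ_c / [X (1 + k_d θ_c)] = 0.412 × 102 × (2230 − 24.4) × 4.74 / [1470 × (1 + 0.0944 × 4.74)] = 4.39×10^5 / 2128 = 206.5 m³.
F/M = applied load / biomass = Q·S₀/(V·X) = 102 × 2230 / (206.5 × 1470) = 0.7494 d⁻¹.

F/M ≈ 0.749 d⁻¹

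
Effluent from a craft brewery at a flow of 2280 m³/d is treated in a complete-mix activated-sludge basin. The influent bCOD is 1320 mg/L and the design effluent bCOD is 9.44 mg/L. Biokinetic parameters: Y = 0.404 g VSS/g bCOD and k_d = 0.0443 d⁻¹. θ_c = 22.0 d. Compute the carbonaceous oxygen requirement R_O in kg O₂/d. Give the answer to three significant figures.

R_O ≈ 2120 kg O₂/d

The observed yield is Y_obs = Y/(1 + k_d·θ_c) = 0.404 / (1 + 0.0443 × 22.0) = 0.404 / 1.975 = 0.2046 g VSS per g bCOD removed.
ΔS = 1320 − 9.44 = 1311 mg/L, so the substrate removal rate is 2280 × 1311/1000 = 2988 kg bCOD/d.
Net sludge production P_X = 0.2046 × 2988 = 611.4 kg VSS/d.
R_O = Q·ΔS − 1.42 P_X = 2988 − 868.1 = 2120 kg O₂/d.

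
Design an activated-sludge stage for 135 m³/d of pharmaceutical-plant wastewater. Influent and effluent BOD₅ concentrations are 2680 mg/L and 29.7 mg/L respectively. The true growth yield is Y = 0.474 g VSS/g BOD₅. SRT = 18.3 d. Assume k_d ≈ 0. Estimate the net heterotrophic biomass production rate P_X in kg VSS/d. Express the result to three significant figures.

P_X ≈ 170 kg VSS/d

No decay correction is needed, so Y_obs = Y = 0.474.
Substrate removed = Q·(S₀ − S) = 135 m³/d × (2680 − 29.7) g/m³ = 3.58×10^5 g/d = 357.8 kg/d.
P_X = Y_obs · Q(S₀ − S) = 0.4740 × 357.8 = 169.6 kg VSS/d.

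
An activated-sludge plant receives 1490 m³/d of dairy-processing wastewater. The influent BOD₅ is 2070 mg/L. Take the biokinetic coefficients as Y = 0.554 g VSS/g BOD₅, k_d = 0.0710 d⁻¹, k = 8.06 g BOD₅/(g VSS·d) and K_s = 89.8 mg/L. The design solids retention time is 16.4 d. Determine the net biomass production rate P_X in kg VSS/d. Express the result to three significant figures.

P_X ≈ 788 kg VSS/d

From the Monod/SRT balance for a CMAS, S = K_s·(1+k_d θ_c)/[θ_c·(Y k − k_d) − 1] = 89.8 × (1 + 0.0710 × 16.4) / [16.4 × (0.554 × 8.06 − 0.0710) − 1] = 194.4 / 71.07 = 2.735 mg/L.
Correct the yield for decay: Y_obs = Y/(1 + k_d θ_c) = 0.554 / (1 + 0.0710 × 16.4) = 0.554 / 2.164 = 0.2560.
Q·(S₀ − S) = 1490 × (2070 − 2.73) × 10⁻³ = 3080 kg/d removed.
P_X = Y_obs · Q(S₀ − S) = 0.2560 × 3080 = 788.4 kg VSS/d.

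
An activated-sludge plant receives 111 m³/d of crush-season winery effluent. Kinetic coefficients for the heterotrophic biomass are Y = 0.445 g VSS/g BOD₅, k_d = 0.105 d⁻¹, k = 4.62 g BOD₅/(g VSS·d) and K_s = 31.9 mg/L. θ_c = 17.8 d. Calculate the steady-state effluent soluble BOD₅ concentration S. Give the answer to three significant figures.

Effluent substrate depends only on kinetics and SRT: S = K_s(1 + k_d θ_c) / [θ_c(Yk − k_d) − 1] = 31.9 × (1 + 0.105 × 17.8) / [17.8 × (0.445 × 4.62 − 0.105) − 1] = 91.52 / 33.73 = 2.714 mg/L.

S ≈ 2.71 mg/L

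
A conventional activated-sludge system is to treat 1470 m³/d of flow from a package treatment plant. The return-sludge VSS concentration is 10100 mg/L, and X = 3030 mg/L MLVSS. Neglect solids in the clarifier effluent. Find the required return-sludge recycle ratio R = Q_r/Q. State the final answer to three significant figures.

R = Q_r/Q = X/(X_r − X) = 3030 / (10100 − 3030) = 0.4286.

R ≈ 0.429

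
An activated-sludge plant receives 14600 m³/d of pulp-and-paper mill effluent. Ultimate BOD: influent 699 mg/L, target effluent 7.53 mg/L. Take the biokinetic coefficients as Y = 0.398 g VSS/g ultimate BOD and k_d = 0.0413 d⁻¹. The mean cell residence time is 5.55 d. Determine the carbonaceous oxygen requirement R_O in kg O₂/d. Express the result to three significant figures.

Y_obs = Y / (1 + k_d θ_c) = 0.398 / (1 + 0.0413 × 5.55) = 0.398 / 1.229 = 0.3238.
Q·(S₀ − S) = 14600 × (699 − 7.53) × 10⁻³ = 10095 kg/d removed.
Net sludge production P_X = 0.3238 × 10095 = 3269 kg VSS/d.
R_O = Q·(S₀ − S) − 1.42·P_X = 10095 − 1.42 × 3269 = 5454 kg O₂/d.

R_O ≈ 5450 kg O₂/d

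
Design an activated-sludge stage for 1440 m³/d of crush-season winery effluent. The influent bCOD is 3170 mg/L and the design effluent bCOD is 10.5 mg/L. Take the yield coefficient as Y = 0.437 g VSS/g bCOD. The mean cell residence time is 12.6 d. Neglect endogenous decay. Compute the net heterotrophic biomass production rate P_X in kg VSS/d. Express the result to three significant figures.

Since k_d ≈ 0, Y_obs = Y = 0.437 g VSS/g bCOD.
Q·(S₀ − S) = 1440 × (3170 − 10.5) × 10⁻³ = 4550 kg/d removed.
Net biomass production P_X = Y_obs × Q·(S₀ − S) = 0.4370 × 4550 = 1988 kg VSS/d.

P_X ≈ 1990 kg VSS/d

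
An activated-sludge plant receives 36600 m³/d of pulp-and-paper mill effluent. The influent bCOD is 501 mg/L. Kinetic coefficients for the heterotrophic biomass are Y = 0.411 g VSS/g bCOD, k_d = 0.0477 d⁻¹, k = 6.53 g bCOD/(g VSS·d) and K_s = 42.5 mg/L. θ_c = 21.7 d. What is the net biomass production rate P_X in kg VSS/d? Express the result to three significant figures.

Effluent substrate depends only on kinetics and SRT: S = K_s(1 + k_d θ_c) / [θ_c(Yk − k_d) − 1] = 42.5 × (1 + 0.0477 × 21.7) / [21.7 × (0.411 × 6.53 − 0.0477) − 1] = 86.49 / 56.20 = 1.539 mg/L.
Correct the yield for decay: Y_obs = Y/(1 + k_d θ_c) = 0.411 / (1 + 0.0477 × 21.7) = 0.411 / 2.035 = 0.2020.
ΔS = 501 − 1.54 = 499.5 mg/L, so the substrate removal rate is 36600 × 499.5/1000 = 18280 kg bCOD/d.
So the net sludge growth is P_X = 0.2020 × 18280 = 3692 kg VSS/d.

P_X ≈ 3690 kg VSS/d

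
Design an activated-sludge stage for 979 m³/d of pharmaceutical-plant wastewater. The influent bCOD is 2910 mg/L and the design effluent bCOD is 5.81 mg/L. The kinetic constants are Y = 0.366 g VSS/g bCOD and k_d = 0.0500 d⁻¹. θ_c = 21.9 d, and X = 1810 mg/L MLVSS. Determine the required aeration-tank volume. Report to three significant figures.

V ≈ 6010 m³

Steady-state biomass mass balance: V·X·(1 + k_d·θ_c) = Y·Q·(S₀ − S)·θ_c, so V = 0.366 × 979 × (2910 − 5.81) × 21.9 / [1810 × (1 + 0.0500 × 21.9)] = 2.28×10^7 / 3792 = 6010 m³.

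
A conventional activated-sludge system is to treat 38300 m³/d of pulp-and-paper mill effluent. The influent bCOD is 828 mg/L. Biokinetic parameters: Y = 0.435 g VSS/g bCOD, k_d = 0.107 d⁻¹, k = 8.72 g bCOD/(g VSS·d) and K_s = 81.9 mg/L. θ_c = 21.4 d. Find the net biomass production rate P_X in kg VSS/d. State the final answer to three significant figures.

For a completely mixed reactor with recycle the Lawrence–McCarty relation gives S = K_s·(1 + k_d·θ_c) / [θ_c·(Y·k − k_d) − 1] = 81.9 × (1 + 0.107 × 21.4) / [21.4 × (0.435 × 8.72 − 0.107) − 1] = 269.4 / 77.88 = 3.459 mg/L.
Observed yield with endogenous decay: Y_obs = Y / (1 + k_d·θ_c) = 0.435 / (1 + 0.107 × 21.4) = 0.435 / 3.290 = 0.1322 g VSS/g bCOD.
Mass of bCOD removed per day: Q(S₀ − S) = 38300 × 824.5 g/m³ = 31580 kg/d.
So the net sludge growth is P_X = 0.1322 × 31580 = 4176 kg VSS/d.

P_X ≈ 4180 kg VSS/d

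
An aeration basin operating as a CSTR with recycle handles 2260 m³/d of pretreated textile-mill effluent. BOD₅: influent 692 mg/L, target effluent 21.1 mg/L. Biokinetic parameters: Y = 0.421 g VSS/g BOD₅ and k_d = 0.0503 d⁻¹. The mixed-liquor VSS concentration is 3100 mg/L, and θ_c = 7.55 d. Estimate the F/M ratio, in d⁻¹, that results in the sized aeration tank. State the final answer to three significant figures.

F/M ≈ 0.448 d⁻¹

From the SRT design equation V = Y Q (S₀−S) θ_c / [X (1 + k_d θ_c)] = 0.421 × 2260 × (692 − 21.1) × 7.55 / [3100 × (1 + 0.0503 × 7.55)] = 4.82×10^6 / 4277 = 1127 m³.
Food-to-microorganism ratio F/M = Q S₀ / (V X) = 2260 × 692 / (1127 × 3100) = 0.4477 d⁻¹.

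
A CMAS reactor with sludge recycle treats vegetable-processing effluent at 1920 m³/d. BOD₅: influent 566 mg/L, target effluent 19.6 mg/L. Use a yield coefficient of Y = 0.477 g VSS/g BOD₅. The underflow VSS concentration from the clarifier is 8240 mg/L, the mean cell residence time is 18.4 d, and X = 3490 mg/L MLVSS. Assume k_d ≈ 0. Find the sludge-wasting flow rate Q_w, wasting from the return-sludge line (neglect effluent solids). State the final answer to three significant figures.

With k_d = 0 the design equation reduces to V = Y Q (S₀−S) θ_c / X = 0.477 × 1920 × (566 − 19.6) × 18.4 / 3490 = 2638 m³.
Q_w = (V·X)/(θ_c X_r) = 2638 × 3490 / (18.4 × 8240) = 60.73 m³/d.

Q_w ≈ 60.7 m³/d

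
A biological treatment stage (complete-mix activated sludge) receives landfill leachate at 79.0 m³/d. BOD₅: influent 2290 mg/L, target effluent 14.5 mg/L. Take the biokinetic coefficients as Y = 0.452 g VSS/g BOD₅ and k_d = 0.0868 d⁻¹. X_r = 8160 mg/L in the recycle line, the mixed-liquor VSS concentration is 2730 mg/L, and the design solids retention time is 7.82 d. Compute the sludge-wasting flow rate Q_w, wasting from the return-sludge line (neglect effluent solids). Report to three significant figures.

Q_w ≈ 5.93 m³/d

From the SRT design equation V = Y Q (S₀−S) θ_c / [X (1 + k_d θ_c)] = 0.452 × 79.0 × (2290 − 14.5) × 7.82 / [2730 × (1 + 0.0868 × 7.82)] = 6.35×10^5 / 4583 = 138.6 m³.
Q_w = (V·X)/(θ_c X_r) = 138.6 × 2730 / (7.82 × 8160) = 5.931 m³/d.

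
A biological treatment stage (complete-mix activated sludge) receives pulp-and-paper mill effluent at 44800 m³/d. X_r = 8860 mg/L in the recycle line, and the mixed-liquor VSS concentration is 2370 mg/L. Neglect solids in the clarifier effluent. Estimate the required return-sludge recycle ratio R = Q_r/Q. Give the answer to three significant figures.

R = Q_r/Q = X/(X_r − X) = 2370 / (8860 − 2370) = 0.3652.

R ≈ 0.365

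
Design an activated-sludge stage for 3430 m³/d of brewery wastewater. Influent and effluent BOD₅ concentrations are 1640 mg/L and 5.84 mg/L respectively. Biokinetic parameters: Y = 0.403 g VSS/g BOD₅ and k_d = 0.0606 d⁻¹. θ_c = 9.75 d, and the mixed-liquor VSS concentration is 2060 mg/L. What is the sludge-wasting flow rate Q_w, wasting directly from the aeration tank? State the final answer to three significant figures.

Rearranging the biomass balance for a CMAS with decay, V = Y·Q·ΔS·θ_c / [X·(1+k_d θ_c)] = 0.403 × 3430 × (1640 − 5.84) × 9.75 / [2060 × (1 + 0.0606 × 9.75)] = 2.2×10^7 / 3277 = 6721 m³.
With mixed-liquor wasting, θ_c = V/Q_w, so Q_w = V/θ_c = 6721/9.75 = 689.3 m³/d.

Q_w ≈ 689 m³/d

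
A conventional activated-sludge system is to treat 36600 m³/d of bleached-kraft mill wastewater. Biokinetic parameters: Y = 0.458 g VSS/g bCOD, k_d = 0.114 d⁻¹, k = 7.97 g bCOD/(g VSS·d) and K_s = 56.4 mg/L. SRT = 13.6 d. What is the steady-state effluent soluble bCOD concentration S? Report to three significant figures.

S ≈ 3.05 mg/L

From the Monod/SRT balance for a CMAS, S = K_s·(1+k_d θ_c)/[θ_c·(Y k − k_d) − 1] = 56.4 × (1 + 0.114 × 13.6) / [13.6 × (0.458 × 7.97 − 0.114) − 1] = 143.8 / 47.09 = 3.054 mg/L.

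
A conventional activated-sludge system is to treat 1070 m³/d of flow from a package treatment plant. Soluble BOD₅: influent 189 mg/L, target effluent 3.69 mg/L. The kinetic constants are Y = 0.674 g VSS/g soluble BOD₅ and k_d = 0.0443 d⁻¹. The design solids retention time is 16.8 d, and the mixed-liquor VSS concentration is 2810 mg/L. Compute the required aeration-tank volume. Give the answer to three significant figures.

From the SRT design equation V = Y Q (S₀−S) θ_c / [X (1 + k_d θ_c)] = 0.674 × 1070 × (189 − 3.69) × 16.8 / [2810 × (1 + 0.0443 × 16.8)] = 2.25×10^6 / 4901 = 458.1 m³.

V ≈ 458 m³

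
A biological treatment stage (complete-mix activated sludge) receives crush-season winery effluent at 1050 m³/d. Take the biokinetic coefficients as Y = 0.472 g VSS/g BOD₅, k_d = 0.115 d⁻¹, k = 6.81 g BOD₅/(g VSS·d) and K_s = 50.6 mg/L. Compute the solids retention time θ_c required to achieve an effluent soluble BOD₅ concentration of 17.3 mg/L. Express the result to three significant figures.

At the target effluent, Y k S/(K_s+S) = 0.472×6.81×17.3/67.90 = 0.8190 d⁻¹.
1/θ_c = 0.8190 − 0.115 = 0.7040 d⁻¹, so θ_c = 1.421 d.

θ_c ≈ 1.42 d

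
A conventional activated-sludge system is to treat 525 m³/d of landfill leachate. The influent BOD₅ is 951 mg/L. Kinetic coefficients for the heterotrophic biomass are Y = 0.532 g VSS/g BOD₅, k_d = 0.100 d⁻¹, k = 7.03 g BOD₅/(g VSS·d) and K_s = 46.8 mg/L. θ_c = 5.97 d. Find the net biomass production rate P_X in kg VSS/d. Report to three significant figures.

For a completely mixed reactor with recycle the Lawrence–McCarty relation gives S = K_s·(1 + k_d·θ_c) / [θ_c·(Y·k − k_d) − 1] = 46.8 × (1 + 0.100 × 5.97) / [5.97 × (0.532 × 7.03 − 0.100) − 1] = 74.74 / 20.73 = 3.605 mg/L.
Y_obs = Y / (1 + k_d θ_c) = 0.532 / (1 + 0.100 × 5.97) = 0.532 / 1.597 = 0.3331.
ΔS = 951 − 3.61 = 947.4 mg/L, so the substrate removal rate is 525 × 947.4/1000 = 497.4 kg BOD₅/d.
Net biomass production P_X = Y_obs × Q·(S₀ − S) = 0.3331 × 497.4 = 165.7 kg VSS/d.

P_X ≈ 166 kg VSS/d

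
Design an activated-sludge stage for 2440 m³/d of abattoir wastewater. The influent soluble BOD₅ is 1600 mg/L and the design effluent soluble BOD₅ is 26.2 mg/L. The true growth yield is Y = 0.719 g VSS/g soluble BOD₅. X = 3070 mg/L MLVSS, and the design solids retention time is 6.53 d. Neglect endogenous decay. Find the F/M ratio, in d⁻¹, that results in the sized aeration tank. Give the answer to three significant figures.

With k_d = 0 the design equation reduces to V = Y Q (S₀−S) θ_c / X = 0.719 × 2440 × (1600 − 26.2) × 6.53 / 3070 = 5873 m³.
Food-to-microorganism ratio F/M = Q S₀ / (V X) = 2440 × 1600 / (5873 × 3070) = 0.2165 d⁻¹.

F/M ≈ 0.217 d⁻¹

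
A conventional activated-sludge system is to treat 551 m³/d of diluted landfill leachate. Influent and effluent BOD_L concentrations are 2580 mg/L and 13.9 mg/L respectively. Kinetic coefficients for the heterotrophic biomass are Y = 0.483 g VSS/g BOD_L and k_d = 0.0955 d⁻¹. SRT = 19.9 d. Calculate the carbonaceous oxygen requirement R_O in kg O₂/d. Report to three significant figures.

R_O ≈ 1080 kg O₂/d

The observed yield is Y_obs = Y/(1 + k_d·θ_c) = 0.483 / (1 + 0.0955 × 19.9) = 0.483 / 2.900 = 0.1665 g VSS per g BOD_L removed.
Mass of BOD_L removed per day: Q(S₀ − S) = 551 × 2566 g/m³ = 1414 kg/d.
Biomass synthesised: P_X = Y_obs × 1414 = 235.5 kg VSS/d.
R_O = Q·(S₀ − S) − 1.42·P_X = 1414 − 1.42 × 235.5 = 1080 kg O₂/d.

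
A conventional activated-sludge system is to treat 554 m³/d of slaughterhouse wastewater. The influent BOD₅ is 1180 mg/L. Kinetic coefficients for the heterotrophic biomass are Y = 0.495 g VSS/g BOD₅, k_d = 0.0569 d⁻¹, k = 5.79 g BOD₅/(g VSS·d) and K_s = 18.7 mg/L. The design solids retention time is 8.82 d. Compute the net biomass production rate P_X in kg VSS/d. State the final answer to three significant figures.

P_X ≈ 215 kg VSS/d

Effluent substrate depends only on kinetics and SRT: S = K_s(1 + k_d θ_c) / [θ_c(Yk − k_d) − 1] = 18.7 × (1 + 0.0569 × 8.82) / [8.82 × (0.495 × 5.79 − 0.0569) − 1] = 28.08 / 23.78 = 1.181 mg/L.
Correct the yield for decay: Y_obs = Y/(1 + k_d θ_c) = 0.495 / (1 + 0.0569 × 8.82) = 0.495 / 1.502 = 0.3296.
Q·(S₀ − S) = 554 × (1180 − 1.18) × 10⁻³ = 653.1 kg/d removed.
Biomass produced: P_X = Y_obs·Q·ΔS = 0.3296 × 653.1 ≈ 215.2 kg VSS/d.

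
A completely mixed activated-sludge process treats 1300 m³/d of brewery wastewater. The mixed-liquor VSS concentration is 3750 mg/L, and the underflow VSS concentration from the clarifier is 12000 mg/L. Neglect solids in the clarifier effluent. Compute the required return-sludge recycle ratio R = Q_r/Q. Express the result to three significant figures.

R ≈ 0.455

Solids balance on the clarifier gives (1+R)X = R·X_r, so R = X/(X_r − X) = 3750 / (12000 − 3750) = 0.4545.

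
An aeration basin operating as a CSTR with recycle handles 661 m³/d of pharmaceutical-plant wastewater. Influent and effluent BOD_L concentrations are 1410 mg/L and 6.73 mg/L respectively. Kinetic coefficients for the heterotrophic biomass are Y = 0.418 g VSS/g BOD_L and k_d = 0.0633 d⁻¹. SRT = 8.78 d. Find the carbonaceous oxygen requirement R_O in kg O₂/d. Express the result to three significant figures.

Observed yield with endogenous decay: Y_obs = Y / (1 + k_d·θ_c) = 0.418 / (1 + 0.0633 × 8.78) = 0.418 / 1.556 = 0.2687 g VSS/g BOD_L.
Q·(S₀ − S) = 661 × (1410 − 6.73) × 10⁻³ = 927.6 kg/d removed.
P_X = Y_obs·Q·(S₀ − S) = 0.2687 × 927.6 = 249.2 kg VSS/d.
R_O = Q·ΔS − 1.42 P_X = 927.6 − 353.9 = 573.7 kg O₂/d.

R_O ≈ 574 kg O₂/d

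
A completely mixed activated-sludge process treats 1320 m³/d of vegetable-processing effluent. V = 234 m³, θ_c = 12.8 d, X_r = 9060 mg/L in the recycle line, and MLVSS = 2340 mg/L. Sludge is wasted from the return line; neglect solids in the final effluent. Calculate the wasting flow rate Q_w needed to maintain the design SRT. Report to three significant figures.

Q_w = (V·X)/(θ_c X_r) = 234.0 × 2340 / (12.8 × 9060) = 4.722 m³/d.

Q_w ≈ 4.72 m³/d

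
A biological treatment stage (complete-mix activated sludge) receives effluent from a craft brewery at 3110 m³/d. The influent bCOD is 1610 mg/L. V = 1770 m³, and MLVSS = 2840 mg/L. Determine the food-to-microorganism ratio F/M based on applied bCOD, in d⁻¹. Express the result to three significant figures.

F/M ≈ 0.996 d⁻¹

F/M = Q·S₀ / (V·X) = 3110 × 1610 / (1770 × 2840) = 0.9961 g bCOD·(g VSS·d)⁻¹.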